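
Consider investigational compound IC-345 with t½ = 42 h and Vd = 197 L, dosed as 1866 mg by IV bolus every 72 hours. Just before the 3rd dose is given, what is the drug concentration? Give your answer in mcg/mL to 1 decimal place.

f = (1/2)^(τ/t½) = (1/2)^(72/42) ≈ 0.3048.
C₀ = D/Vd = 1866/197 ≈ 9.472 mcg/mL.
Before the 3rd dose, 2 doses have been given. Superposition: Cmin = C₀·(f + f²).
≈ 9.472 × (0.3048 + 0.0929) ≈ 9.472 × 0.3977 ≈ 3.767 mcg/mL.

3.8 mcg/mL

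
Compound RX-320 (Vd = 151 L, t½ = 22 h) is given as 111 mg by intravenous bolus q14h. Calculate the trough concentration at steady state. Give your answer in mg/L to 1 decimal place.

1.3 mg/L

τ/t½ = 14/22 ≈ 0.63636, so fraction remaining f = (1/2)^(14/22) ≈ 0.6433.
Single-dose peak C₀ = D/Vd = 111/151 ≈ 0.735 mg/L.
Steady-state trough Cmin,ss = C₀·f/(1−f) ≈ 0.735 × 0.6433/0.3567 ≈ 1.326 mg/L.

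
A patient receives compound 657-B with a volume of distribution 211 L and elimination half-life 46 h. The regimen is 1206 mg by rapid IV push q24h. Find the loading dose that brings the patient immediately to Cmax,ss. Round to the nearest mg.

3974 mg

f = (1/2)^(24/46) ≈ 0.696532; accumulation ratio R = 1/(1−f) ≈ 3.29524.
Loading dose to hit Cmax,ss on first dose: D_load = D_maint·R ≈ 1206 × 3.29524 ≈ 3974.06 mg.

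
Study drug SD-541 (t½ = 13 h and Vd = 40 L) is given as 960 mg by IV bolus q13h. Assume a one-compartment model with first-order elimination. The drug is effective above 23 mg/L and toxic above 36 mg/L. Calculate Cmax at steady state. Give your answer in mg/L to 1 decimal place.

The dosing interval is 1 half-life, so f = 2^(−1) = 0.5.
Accumulation ratio R = 1/(1 − f) = 1/0.5 = 2/1.
Single-dose peak C₀ = D/Vd = 960/40 = 24 mg/L.
Steady-state peak Cmax,ss = C₀·R = 24 × 2/1 ≈ 48.000 mg/L.
Peak 48.0 mg/L vs MTC 36 mg/L: exceeds toxic threshold.

48.0 mg/L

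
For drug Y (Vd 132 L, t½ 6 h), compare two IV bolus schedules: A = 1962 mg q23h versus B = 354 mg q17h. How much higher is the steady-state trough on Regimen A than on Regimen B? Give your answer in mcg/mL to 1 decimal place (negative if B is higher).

Regimen A: f = (1/2)^(23/6) ≈ 0.0702; Cmin,ss = (1962/132)·f/(1−f) ≈ 1.122 mcg/mL.
Regimen B: f = (1/2)^(17/6) ≈ 0.1403; Cmin,ss = (354/132)·f/(1−f) ≈ 0.438 mcg/mL.
Difference ≈ 1.122 − 0.438 ≈ 0.684 mcg/mL.

0.7 mcg/mL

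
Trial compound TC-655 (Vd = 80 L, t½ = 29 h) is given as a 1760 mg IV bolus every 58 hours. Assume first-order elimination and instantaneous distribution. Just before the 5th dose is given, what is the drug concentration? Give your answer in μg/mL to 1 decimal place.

7.3 μg/mL

f = (1/2)^(τ/t½) = (1/2)^(58/29) ≈ 0.2500.
C₀ = D/Vd = 1760/80 ≈ 22.000 μg/mL.
Before the 5th dose, 4 doses have been given. Superposition: Cmin = C₀·(f + f² + … + f^4).
≈ 22.000 × (0.2500 + 0.0625 + 0.0156 + 0.0039) ≈ 22.000 × 0.3320 ≈ 7.304 μg/mL.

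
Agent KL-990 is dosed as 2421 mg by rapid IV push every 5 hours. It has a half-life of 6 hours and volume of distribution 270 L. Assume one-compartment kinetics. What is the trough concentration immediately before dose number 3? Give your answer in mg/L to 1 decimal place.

f = (1/2)^(τ/t½) = (1/2)^(5/6) ≈ 0.5612.
C₀ = D/Vd = 2421/270 ≈ 8.967 mg/L.
Before the 3rd dose, 2 doses have been given. Superposition: Cmin = C₀·(f + f²).
≈ 8.967 × (0.5612 + 0.3149) ≈ 8.967 × 0.8761 ≈ 7.856 mg/L.

7.9 mg/L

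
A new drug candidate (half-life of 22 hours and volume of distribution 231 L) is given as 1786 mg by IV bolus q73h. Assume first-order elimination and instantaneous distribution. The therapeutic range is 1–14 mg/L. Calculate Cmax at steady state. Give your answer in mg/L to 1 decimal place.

8.6 mg/L

τ/t½ = 73/22 ≈ 3.3182, so fraction remaining f = (1/2)^(73/22) ≈ 0.1003.
At steady state, accumulation factor R = 1/(1 − e^(−kτ)) ≈ 1.1115.
Each bolus raises the concentration by D/Vd = 1786/231 ≈ 7.732 mg/L.
Steady-state peak Cmax,ss = C₀·R ≈ 7.732 × 1.1115 ≈ 8.594 mg/L.
Peak 8.6 mg/L vs MTC 14 mg/L: below toxic threshold.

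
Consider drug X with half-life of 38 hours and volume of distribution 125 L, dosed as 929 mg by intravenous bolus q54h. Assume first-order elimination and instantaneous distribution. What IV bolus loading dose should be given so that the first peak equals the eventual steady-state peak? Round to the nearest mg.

f = (1/2)^(54/38) ≈ 0.373440; accumulation ratio R = 1/(1−f) ≈ 1.59602.
Loading dose to hit Cmax,ss on first dose: D_load = D_maint·R ≈ 929 × 1.59602 ≈ 1482.70 mg.

1483 mg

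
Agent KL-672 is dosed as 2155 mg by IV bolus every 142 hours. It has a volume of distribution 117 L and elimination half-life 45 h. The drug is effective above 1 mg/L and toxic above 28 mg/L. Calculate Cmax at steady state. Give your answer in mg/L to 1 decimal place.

20.7 mg/L

k = ln2/t½ = ln2/45 ≈ 0.015403 h⁻¹; fraction remaining f = e^(−kτ) = e^(−0.015403×142) ≈ 0.1122.
At steady state, accumulation factor R = 1/(1 − e^(−kτ)) ≈ 1.1264.
Single-dose peak C₀ = D/Vd = 2155/117 ≈ 18.419 mg/L.
Cmax,ss = C₀/(1 − f) ≈ 18.419/0.8878 ≈ 20.747 mg/L.
Peak 20.7 mg/L vs MTC 28 mg/L: below toxic threshold.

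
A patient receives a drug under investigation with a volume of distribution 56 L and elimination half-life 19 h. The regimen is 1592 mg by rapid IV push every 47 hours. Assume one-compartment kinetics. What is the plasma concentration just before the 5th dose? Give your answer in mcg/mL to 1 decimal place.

6.2 mcg/mL

f = (1/2)^(τ/t½) = (1/2)^(47/19) ≈ 0.1800.
C₀ = D/Vd = 1592/56 ≈ 28.429 mcg/mL.
Before the 5th dose, 4 doses have been given. Superposition: Cmin = C₀·(f + f² + … + f^4).
≈ 28.429 × (0.1800 + 0.0324 + 0.0058 + 0.0010) ≈ 28.429 × 0.2192 ≈ 6.232 mcg/mL.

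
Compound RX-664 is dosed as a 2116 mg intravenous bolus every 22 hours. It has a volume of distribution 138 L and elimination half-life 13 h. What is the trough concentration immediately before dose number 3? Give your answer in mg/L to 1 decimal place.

6.2 mg/L

f = (1/2)^(τ/t½) = (1/2)^(22/13) ≈ 0.3094.
C₀ = D/Vd = 2116/138 ≈ 15.333 mg/L.
Before the 3rd dose, 2 doses have been given. Superposition: Cmin = C₀·(f + f²).
≈ 15.333 × (0.3094 + 0.0957) ≈ 15.333 × 0.4051 ≈ 6.211 mg/L.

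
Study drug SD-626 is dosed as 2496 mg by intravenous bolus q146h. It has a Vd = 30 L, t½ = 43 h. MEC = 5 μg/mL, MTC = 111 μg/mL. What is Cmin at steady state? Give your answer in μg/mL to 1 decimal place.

k = ln2/t½ = ln2/43 ≈ 0.016120 h⁻¹; fraction remaining f = e^(−kτ) = e^(−0.016120×146) ≈ 0.0950.
Single-dose peak C₀ = D/Vd = 2496/30 ≈ 83.200 μg/mL.
Steady-state trough Cmin,ss = C₀·f/(1−f) ≈ 83.200 × 0.0950/0.9050 ≈ 8.734 μg/mL.
Trough 8.7 μg/mL vs MEC 5 μg/mL: adequate.

8.7 μg/mL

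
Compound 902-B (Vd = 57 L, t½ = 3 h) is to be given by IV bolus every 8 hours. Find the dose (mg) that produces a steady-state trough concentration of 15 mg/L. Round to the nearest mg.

4574 mg

τ/t½ = 8/3 ≈ 2.6667, so f = (1/2)^(8/3) ≈ 0.157490.
Cmin,ss = (D/Vd)·f/(1−f), so D = Cmin,ss·Vd·(1−f)/f.
D = 15 × 57 × (1−f)/f ≈ 15 × 57 × 5.34961 ≈ 4573.92 mg.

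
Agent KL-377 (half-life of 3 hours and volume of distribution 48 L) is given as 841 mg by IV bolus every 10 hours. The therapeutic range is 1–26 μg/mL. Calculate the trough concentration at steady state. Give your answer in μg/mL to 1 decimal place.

τ/t½ = 10/3 ≈ 3.3333, so fraction remaining f = (1/2)^(10/3) ≈ 0.0992.
At steady state, accumulation factor R = 1/(1 − e^(−kτ)) ≈ 1.1101.
Single-dose peak C₀ = D/Vd = 841/48 ≈ 17.521 μg/mL.
Cmax,ss = C₀/(1 − f) ≈ 17.521/0.9008 ≈ 19.450 μg/mL.
Steady-state trough Cmin,ss = Cmax,ss·f ≈ 19.450 × 0.0992 ≈ 1.929 μg/mL.
Trough 1.9 μg/mL vs MEC 1 μg/mL: adequate.

1.9 μg/mL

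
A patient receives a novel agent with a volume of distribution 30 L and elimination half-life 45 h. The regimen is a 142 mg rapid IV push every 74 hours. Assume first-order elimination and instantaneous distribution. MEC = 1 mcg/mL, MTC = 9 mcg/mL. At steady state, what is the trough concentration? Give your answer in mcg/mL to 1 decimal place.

Over one 74-h interval, 74/45 ≈ 1.6444 half-lives elapse, leaving f ≈ 0.3199 of each dose.
At steady state, accumulation factor R = 1/(1 − e^(−kτ)) ≈ 1.4704.
Each bolus raises the concentration by D/Vd = 142/30 ≈ 4.733 mcg/mL.
Cmax,ss = C₀/(1 − f) ≈ 4.733/0.6801 ≈ 6.959 mcg/mL.
Steady-state trough Cmin,ss = Cmax,ss·f ≈ 6.959 × 0.3199 ≈ 2.226 mcg/mL.
Trough 2.2 mcg/mL vs MEC 1 mcg/mL: adequate.

2.2 mcg/mL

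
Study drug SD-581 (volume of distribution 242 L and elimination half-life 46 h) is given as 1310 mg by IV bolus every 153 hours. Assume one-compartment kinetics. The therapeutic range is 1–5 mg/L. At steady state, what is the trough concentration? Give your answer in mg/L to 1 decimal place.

τ/t½ = 153/46 ≈ 3.3261, so fraction remaining f = (1/2)^(153/46) ≈ 0.0997.
Accumulation ratio R = 1/(1 − f) ≈ 1/0.9003 ≈ 1.1107.
Single-dose peak C₀ = D/Vd = 1310/242 ≈ 5.413 mg/L.
Cmax,ss = C₀/(1 − f) ≈ 5.413/0.9003 ≈ 6.012 mg/L.
Steady-state trough Cmin,ss = Cmax,ss·f ≈ 6.012 × 0.0997 ≈ 0.599 mg/L.
Trough 0.6 mg/L vs MEC 1 mg/L: subtherapeutic.

0.6 mg/L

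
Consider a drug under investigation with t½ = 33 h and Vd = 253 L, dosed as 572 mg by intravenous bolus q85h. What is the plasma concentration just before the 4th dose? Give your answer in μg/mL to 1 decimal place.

f = (1/2)^(τ/t½) = (1/2)^(85/33) ≈ 0.1677.
C₀ = D/Vd = 572/253 ≈ 2.261 μg/mL.
Before the 4th dose, 3 doses have been given. Superposition: Cmin = C₀·(f + f² + … + f^3).
≈ 2.261 × (0.1677 + 0.0281 + 0.0047) ≈ 2.261 × 0.2005 ≈ 0.453 μg/mL.

0.5 μg/mL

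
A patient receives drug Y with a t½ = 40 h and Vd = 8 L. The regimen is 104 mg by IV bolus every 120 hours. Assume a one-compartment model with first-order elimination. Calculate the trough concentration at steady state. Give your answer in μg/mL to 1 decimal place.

1.9 μg/mL

τ = 120 h = 3 half-lives, so f = (1/2)^3 = 0.125.
Accumulation ratio R = 1/(1 − f) = 1/0.875 = 8/7.
Single-dose peak C₀ = D/Vd = 104/8 = 13 μg/mL.
Steady-state peak Cmax,ss = C₀·R = 13 × 8/7 ≈ 14.857 μg/mL.
Steady-state trough Cmin,ss = Cmax,ss·f ≈ 14.857 × 0.125 ≈ 1.857 μg/mL.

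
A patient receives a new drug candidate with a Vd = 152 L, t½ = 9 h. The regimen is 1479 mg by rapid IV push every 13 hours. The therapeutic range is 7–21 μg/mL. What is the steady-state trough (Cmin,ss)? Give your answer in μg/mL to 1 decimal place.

5.7 μg/mL

k = ln2/t½ = ln2/9 ≈ 0.077016 h⁻¹; fraction remaining f = e^(−kτ) = e^(−0.077016×13) ≈ 0.3674.
At steady state, accumulation factor R = 1/(1 − e^(−kτ)) ≈ 1.5808.
Single-dose peak C₀ = D/Vd = 1479/152 ≈ 9.730 μg/mL.
Cmax,ss = C₀/(1 − f) ≈ 9.730/0.6326 ≈ 15.381 μg/mL.
One interval later, Cmin,ss = Cmax,ss·e^(−kτ) ≈ 15.381 × 0.3674 ≈ 5.651 μg/mL.
Trough 5.7 μg/mL vs MEC 7 μg/mL: subtherapeutic.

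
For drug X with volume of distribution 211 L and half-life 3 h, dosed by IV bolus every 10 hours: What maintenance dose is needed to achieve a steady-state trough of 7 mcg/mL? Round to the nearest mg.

τ/t½ = 10/3 ≈ 3.3333, so f = (1/2)^(10/3) ≈ 0.099213.
Cmin,ss = (D/Vd)·f/(1−f), so D = Cmin,ss·Vd·(1−f)/f.
D = 7 × 211 × (1−f)/f ≈ 7 × 211 × 9.07932 ≈ 13410.16 mg.

13410 mg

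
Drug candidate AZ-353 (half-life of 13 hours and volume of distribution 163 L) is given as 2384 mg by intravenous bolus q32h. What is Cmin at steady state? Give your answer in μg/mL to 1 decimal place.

k = ln2/t½ = ln2/13 ≈ 0.053319 h⁻¹; fraction remaining f = e^(−kτ) = e^(−0.053319×32) ≈ 0.1816.
Accumulation ratio R = 1/(1 − f) ≈ 1/0.8184 ≈ 1.2219.
Each bolus raises the concentration by D/Vd = 2384/163 ≈ 14.626 μg/mL.
Steady-state peak Cmax,ss = C₀·R ≈ 14.626 × 1.2219 ≈ 17.872 μg/mL.
Steady-state trough Cmin,ss = Cmax,ss·f ≈ 17.872 × 0.1816 ≈ 3.246 μg/mL.

3.2 μg/mL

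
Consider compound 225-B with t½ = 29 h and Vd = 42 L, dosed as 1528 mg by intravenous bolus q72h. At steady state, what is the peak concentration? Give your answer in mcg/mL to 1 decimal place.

k = ln2/t½ = ln2/29 ≈ 0.023902 h⁻¹; fraction remaining f = e^(−kτ) = e^(−0.023902×72) ≈ 0.1789.
At steady state, accumulation factor R = 1/(1 − e^(−kτ)) ≈ 1.2179.
Each bolus raises the concentration by D/Vd = 1528/42 ≈ 36.381 mcg/mL.
Steady-state peak Cmax,ss = C₀·R ≈ 36.381 × 1.2179 ≈ 44.308 mcg/mL.

44.3 mcg/mL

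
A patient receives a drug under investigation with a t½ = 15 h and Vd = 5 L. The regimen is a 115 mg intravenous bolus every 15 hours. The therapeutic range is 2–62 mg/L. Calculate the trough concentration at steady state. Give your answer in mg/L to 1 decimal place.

23.0 mg/L

τ = 15 h = 1 half-life, so f = (1/2)^1 = 0.5.
Accumulation ratio R = 1/(1 − f) = 1/0.5 = 2/1.
Single-dose peak C₀ = D/Vd = 115/5 = 23 mg/L.
Steady-state peak Cmax,ss = C₀·R = 23 × 2/1 ≈ 46.000 mg/L.
Steady-state trough Cmin,ss = Cmax,ss·f ≈ 46.000 × 0.5 ≈ 23.000 mg/L.
Trough 23.0 mg/L vs MEC 2 mg/L: adequate.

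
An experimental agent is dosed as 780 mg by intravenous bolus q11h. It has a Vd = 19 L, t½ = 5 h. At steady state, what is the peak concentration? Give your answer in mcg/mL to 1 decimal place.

k = ln2/t½ = ln2/5 ≈ 0.138629 h⁻¹; fraction remaining f = e^(−kτ) = e^(−0.138629×11) ≈ 0.2176.
Accumulation ratio R = 1/(1 − f) ≈ 1/0.7824 ≈ 1.2781.
Single-dose peak C₀ = D/Vd = 780/19 ≈ 41.053 mcg/mL.
Cmax,ss = C₀/(1 − f) ≈ 41.053/0.7824 ≈ 52.471 mcg/mL.

52.5 mcg/mL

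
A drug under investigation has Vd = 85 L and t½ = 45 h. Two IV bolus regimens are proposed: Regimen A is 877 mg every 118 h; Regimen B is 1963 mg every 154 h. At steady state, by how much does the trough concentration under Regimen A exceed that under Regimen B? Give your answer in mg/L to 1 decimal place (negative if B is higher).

-0.4 mg/L

Regimen A: f = (1/2)^(118/45) ≈ 0.1624; Cmin,ss = (877/85)·f/(1−f) ≈ 2.000 mg/L.
Regimen B: f = (1/2)^(154/45) ≈ 0.0933; Cmin,ss = (1963/85)·f/(1−f) ≈ 2.376 mg/L.
Difference ≈ 2.000 − 2.376 ≈ -0.376 mg/L.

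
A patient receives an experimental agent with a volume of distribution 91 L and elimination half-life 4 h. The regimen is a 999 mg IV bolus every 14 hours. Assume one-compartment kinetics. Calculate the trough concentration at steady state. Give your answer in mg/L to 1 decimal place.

1.1 mg/L

Over one 14-h interval, 14/4 ≈ 3.5 half-lives elapse, leaving f ≈ 0.0884 of each dose.
At steady state, accumulation factor R = 1/(1 − e^(−kτ)) ≈ 1.0970.
Each bolus raises the concentration by D/Vd = 999/91 ≈ 10.978 mg/L.
Cmax,ss = C₀/(1 − f) ≈ 10.978/0.9116 ≈ 12.043 mg/L.
Steady-state trough Cmin,ss = Cmax,ss·f ≈ 12.043 × 0.0884 ≈ 1.065 mg/L.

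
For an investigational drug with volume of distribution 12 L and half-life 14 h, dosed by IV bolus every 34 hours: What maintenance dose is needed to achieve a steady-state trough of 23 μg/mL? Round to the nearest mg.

τ/t½ = 34/14 ≈ 2.4286, so f = (1/2)^(34/14) ≈ 0.185749.
Cmin,ss = (D/Vd)·f/(1−f), so D = Cmin,ss·Vd·(1−f)/f.
D = 23 × 12 × (1−f)/f ≈ 23 × 12 × 4.38361 ≈ 1209.88 mg.

1210 mg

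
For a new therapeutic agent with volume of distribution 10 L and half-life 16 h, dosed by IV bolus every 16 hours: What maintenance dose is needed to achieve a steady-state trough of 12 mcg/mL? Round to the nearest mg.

120 mg

τ/t½ = 16/16 ≈ 1, so f = (1/2)^(16/16) ≈ 0.500000.
Cmin,ss = (D/Vd)·f/(1−f), so D = Cmin,ss·Vd·(1−f)/f.
D = 12 × 10 × (1−f)/f ≈ 12 × 10 × 1.00000 ≈ 120.00 mg.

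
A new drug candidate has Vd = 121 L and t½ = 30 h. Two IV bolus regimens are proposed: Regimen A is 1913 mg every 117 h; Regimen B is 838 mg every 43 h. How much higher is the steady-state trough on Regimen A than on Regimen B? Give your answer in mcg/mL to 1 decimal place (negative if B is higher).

Regimen A: f = (1/2)^(117/30) ≈ 0.0670; Cmin,ss = (1913/121)·f/(1−f) ≈ 1.135 mcg/mL.
Regimen B: f = (1/2)^(43/30) ≈ 0.3703; Cmin,ss = (838/121)·f/(1−f) ≈ 4.073 mcg/mL.
Difference ≈ 1.135 − 4.073 ≈ -2.938 mcg/mL.

-2.9 mcg/mL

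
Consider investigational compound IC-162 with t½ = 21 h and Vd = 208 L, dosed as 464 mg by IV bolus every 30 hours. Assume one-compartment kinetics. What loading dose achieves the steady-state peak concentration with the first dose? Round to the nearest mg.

738 mg

f = (1/2)^(30/21) ≈ 0.371499; accumulation ratio R = 1/(1−f) ≈ 1.59109.
Loading dose to hit Cmax,ss on first dose: D_load = D_maint·R ≈ 464 × 1.59109 ≈ 738.27 mg.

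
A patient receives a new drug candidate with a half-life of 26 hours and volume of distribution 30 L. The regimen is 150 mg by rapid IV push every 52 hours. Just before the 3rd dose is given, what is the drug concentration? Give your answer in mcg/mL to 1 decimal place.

f = (1/2)^(τ/t½) = (1/2)^(52/26) ≈ 0.2500.
C₀ = D/Vd = 150/30 ≈ 5.000 mcg/mL.
Before the 3rd dose, 2 doses have been given. Superposition: Cmin = C₀·(f + f²).
≈ 5.000 × (0.2500 + 0.0625) ≈ 5.000 × 0.3125 ≈ 1.562 mcg/mL.

1.6 mcg/mL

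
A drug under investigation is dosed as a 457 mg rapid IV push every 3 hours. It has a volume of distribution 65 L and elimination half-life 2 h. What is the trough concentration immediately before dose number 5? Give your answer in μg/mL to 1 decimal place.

f = (1/2)^(τ/t½) = (1/2)^(3/2) ≈ 0.3536.
C₀ = D/Vd = 457/65 ≈ 7.031 μg/mL.
Before the 5th dose, 4 doses have been given. Superposition: Cmin = C₀·(f + f² + … + f^4).
≈ 7.031 × (0.3536 + 0.1250 + 0.0442 + 0.0156) ≈ 7.031 × 0.5384 ≈ 3.785 μg/mL.

3.8 μg/mL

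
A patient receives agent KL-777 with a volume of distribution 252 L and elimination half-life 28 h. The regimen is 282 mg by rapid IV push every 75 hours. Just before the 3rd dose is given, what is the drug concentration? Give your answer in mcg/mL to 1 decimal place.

f = (1/2)^(τ/t½) = (1/2)^(75/28) ≈ 0.1562.
C₀ = D/Vd = 282/252 ≈ 1.119 mcg/mL.
Before the 3rd dose, 2 doses have been given. Superposition: Cmin = C₀·(f + f²).
≈ 1.119 × (0.1562 + 0.0244) ≈ 1.119 × 0.1806 ≈ 0.202 mcg/mL.

0.2 mcg/mL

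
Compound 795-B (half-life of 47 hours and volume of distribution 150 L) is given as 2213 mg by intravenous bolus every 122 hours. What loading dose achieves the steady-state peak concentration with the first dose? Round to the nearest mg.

f = (1/2)^(122/47) ≈ 0.165426; accumulation ratio R = 1/(1−f) ≈ 1.19822.
Loading dose to hit Cmax,ss on first dose: D_load = D_maint·R ≈ 2213 × 1.19822 ≈ 2651.66 mg.

2652 mg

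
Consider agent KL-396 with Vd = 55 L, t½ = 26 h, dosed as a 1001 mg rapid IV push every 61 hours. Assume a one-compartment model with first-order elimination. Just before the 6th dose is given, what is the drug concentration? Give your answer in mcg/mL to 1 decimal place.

4.5 mcg/mL

f = (1/2)^(τ/t½) = (1/2)^(61/26) ≈ 0.1967.
C₀ = D/Vd = 1001/55 ≈ 18.200 mcg/mL.
Before the 6th dose, 5 doses have been given. Superposition: Cmin = C₀·(f + f² + … + f^5).
≈ 18.200 × (0.1967 + 0.0387 + 0.0076 + 0.0015 + 0.0003) ≈ 18.200 × 0.2448 ≈ 4.455 mcg/mL.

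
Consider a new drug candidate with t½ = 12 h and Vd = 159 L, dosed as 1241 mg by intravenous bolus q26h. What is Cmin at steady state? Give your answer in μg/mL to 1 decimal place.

2.2 μg/mL

τ/t½ = 26/12 ≈ 2.1667, so fraction remaining f = (1/2)^(26/12) ≈ 0.2227.
Each bolus raises the concentration by D/Vd = 1241/159 ≈ 7.805 μg/mL.
Steady-state trough Cmin,ss = C₀·f/(1−f) ≈ 7.805 × 0.2227/0.7773 ≈ 2.236 μg/mL.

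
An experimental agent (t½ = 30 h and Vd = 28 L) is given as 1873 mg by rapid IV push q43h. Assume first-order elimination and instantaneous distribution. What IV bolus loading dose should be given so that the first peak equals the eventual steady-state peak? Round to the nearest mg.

f = (1/2)^(43/30) ≈ 0.370274; accumulation ratio R = 1/(1−f) ≈ 1.58799.
Loading dose to hit Cmax,ss on first dose: D_load = D_maint·R ≈ 1873 × 1.58799 ≈ 2974.31 mg.

2974 mg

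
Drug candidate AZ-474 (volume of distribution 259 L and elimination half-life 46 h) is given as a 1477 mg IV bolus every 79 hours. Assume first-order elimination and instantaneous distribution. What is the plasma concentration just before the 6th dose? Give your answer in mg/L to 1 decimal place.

2.5 mg/L

f = (1/2)^(τ/t½) = (1/2)^(79/46) ≈ 0.3041.
C₀ = D/Vd = 1477/259 ≈ 5.703 mg/L.
Before the 6th dose, 5 doses have been given. Superposition: Cmin = C₀·(f + f² + … + f^5).
≈ 5.703 × (0.3041 + 0.0925 + 0.0281 + 0.0086 + 0.0026) ≈ 5.703 × 0.4359 ≈ 2.486 mg/L.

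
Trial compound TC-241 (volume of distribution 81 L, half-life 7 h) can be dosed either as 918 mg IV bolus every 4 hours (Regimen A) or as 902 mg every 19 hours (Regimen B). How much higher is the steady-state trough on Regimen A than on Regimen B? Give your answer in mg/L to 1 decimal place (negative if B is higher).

Regimen A: f = (1/2)^(4/7) ≈ 0.6730; Cmin,ss = (918/81)·f/(1−f) ≈ 23.325 mg/L.
Regimen B: f = (1/2)^(19/7) ≈ 0.1524; Cmin,ss = (902/81)·f/(1−f) ≈ 2.002 mg/L.
Difference ≈ 23.325 − 2.002 ≈ 21.323 mg/L.

21.3 mg/L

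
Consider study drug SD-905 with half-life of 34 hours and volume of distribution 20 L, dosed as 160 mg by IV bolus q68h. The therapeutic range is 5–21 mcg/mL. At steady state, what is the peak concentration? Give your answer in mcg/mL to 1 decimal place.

τ = 68 h = 2 half-lives, so f = (1/2)^2 = 0.25.
At steady state, R = 1/(1 − 0.25) = 4/3.
Single-dose peak C₀ = D/Vd = 160/20 = 8 mcg/mL.
Steady-state peak Cmax,ss = C₀·R = 8 × 4/3 ≈ 10.667 mcg/mL.
Peak 10.7 mcg/mL vs MTC 21 mcg/mL: below toxic threshold.

10.7 mcg/mL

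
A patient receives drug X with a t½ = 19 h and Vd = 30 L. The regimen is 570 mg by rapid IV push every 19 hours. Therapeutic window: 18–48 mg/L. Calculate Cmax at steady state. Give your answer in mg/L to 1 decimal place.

38.0 mg/L

τ = 19 h = 1 half-life, so f = (1/2)^1 = 0.5.
Accumulation ratio R = 1/(1 − f) = 1/0.5 = 2/1.
Single-dose peak C₀ = D/Vd = 570/30 = 19 mg/L.
Steady-state peak Cmax,ss = C₀·R = 19 × 2/1 ≈ 38.000 mg/L.
Peak 38.0 mg/L vs MTC 48 mg/L: below toxic threshold.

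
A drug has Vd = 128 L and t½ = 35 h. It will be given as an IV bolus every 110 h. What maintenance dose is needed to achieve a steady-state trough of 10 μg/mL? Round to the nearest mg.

10026 mg

τ/t½ = 110/35 ≈ 3.1429, so f = (1/2)^(110/35) ≈ 0.113215.
Cmin,ss = (D/Vd)·f/(1−f), so D = Cmin,ss·Vd·(1−f)/f.
D = 10 × 128 × (1−f)/f ≈ 10 × 128 × 7.83275 ≈ 10025.92 mg.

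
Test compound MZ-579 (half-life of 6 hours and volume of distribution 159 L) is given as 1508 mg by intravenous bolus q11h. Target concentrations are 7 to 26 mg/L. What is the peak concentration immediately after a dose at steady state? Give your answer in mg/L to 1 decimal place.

13.2 mg/L

k = ln2/t½ = ln2/6 ≈ 0.115525 h⁻¹; fraction remaining f = e^(−kτ) = e^(−0.115525×11) ≈ 0.2806.
Accumulation ratio R = 1/(1 − f) ≈ 1/0.7194 ≈ 1.3900.
Single-dose peak C₀ = D/Vd = 1508/159 ≈ 9.484 mg/L.
Steady-state peak Cmax,ss = C₀·R ≈ 9.484 × 1.3900 ≈ 13.183 mg/L.
Peak 13.2 mg/L vs MTC 26 mg/L: below toxic threshold.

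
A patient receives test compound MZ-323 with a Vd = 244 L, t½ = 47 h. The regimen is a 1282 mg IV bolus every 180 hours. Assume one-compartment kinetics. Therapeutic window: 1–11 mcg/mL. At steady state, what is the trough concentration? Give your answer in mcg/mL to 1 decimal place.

0.4 mcg/mL

τ/t½ = 180/47 ≈ 3.8298, so fraction remaining f = (1/2)^(180/47) ≈ 0.0703.
At steady state, accumulation factor R = 1/(1 − e^(−kτ)) ≈ 1.0756.
Each bolus raises the concentration by D/Vd = 1282/244 ≈ 5.254 mcg/mL.
Steady-state peak Cmax,ss = C₀·R ≈ 5.254 × 1.0756 ≈ 5.651 mcg/mL.
Steady-state trough Cmin,ss = Cmax,ss·f ≈ 5.651 × 0.0703 ≈ 0.397 mcg/mL.
Trough 0.4 mcg/mL vs MEC 1 mcg/mL: subtherapeutic.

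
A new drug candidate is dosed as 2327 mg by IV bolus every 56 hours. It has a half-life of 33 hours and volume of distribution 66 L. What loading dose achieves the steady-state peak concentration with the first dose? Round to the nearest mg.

f = (1/2)^(56/33) ≈ 0.308433; accumulation ratio R = 1/(1−f) ≈ 1.44599.
Loading dose to hit Cmax,ss on first dose: D_load = D_maint·R ≈ 2327 × 1.44599 ≈ 3364.82 mg.

3365 mg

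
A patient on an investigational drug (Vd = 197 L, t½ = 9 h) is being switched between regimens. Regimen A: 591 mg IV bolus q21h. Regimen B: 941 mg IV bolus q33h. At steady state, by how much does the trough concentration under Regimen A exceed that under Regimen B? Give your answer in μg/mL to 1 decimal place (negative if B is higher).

Regimen A: f = (1/2)^(21/9) ≈ 0.1984; Cmin,ss = (591/197)·f/(1−f) ≈ 0.743 μg/mL.
Regimen B: f = (1/2)^(33/9) ≈ 0.0787; Cmin,ss = (941/197)·f/(1−f) ≈ 0.408 μg/mL.
Difference ≈ 0.743 − 0.408 ≈ 0.335 μg/mL.

0.3 μg/mL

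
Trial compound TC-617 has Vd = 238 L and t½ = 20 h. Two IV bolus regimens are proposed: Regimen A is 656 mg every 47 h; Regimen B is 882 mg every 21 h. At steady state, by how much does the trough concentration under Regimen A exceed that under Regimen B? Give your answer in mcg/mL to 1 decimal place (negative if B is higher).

Regimen A: f = (1/2)^(47/20) ≈ 0.1961; Cmin,ss = (656/238)·f/(1−f) ≈ 0.672 mcg/mL.
Regimen B: f = (1/2)^(21/20) ≈ 0.4830; Cmin,ss = (882/238)·f/(1−f) ≈ 3.462 mcg/mL.
Difference ≈ 0.672 − 3.462 ≈ -2.790 mcg/mL.

-2.8 mcg/mL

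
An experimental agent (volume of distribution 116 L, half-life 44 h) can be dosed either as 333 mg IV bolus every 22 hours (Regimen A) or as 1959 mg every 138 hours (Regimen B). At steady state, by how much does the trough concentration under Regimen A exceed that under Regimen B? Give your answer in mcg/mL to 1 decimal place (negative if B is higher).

4.8 mcg/mL

Regimen A: f = (1/2)^(22/44) ≈ 0.7071; Cmin,ss = (333/116)·f/(1−f) ≈ 6.930 mcg/mL.
Regimen B: f = (1/2)^(138/44) ≈ 0.1137; Cmin,ss = (1959/116)·f/(1−f) ≈ 2.166 mcg/mL.
Difference ≈ 6.930 − 2.166 ≈ 4.764 mcg/mL.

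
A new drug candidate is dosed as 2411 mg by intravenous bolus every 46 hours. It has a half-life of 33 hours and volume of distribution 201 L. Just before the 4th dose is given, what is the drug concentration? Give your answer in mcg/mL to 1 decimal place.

7.0 mcg/mL

f = (1/2)^(τ/t½) = (1/2)^(46/33) ≈ 0.3805.
C₀ = D/Vd = 2411/201 ≈ 11.995 mcg/mL.
Before the 4th dose, 3 doses have been given. Superposition: Cmin = C₀·(f + f² + … + f^3).
≈ 11.995 × (0.3805 + 0.1448 + 0.0551) ≈ 11.995 × 0.5804 ≈ 6.962 mcg/mL.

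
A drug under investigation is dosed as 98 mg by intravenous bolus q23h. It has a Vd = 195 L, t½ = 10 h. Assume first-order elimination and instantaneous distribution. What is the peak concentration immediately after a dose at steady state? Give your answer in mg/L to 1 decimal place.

0.6 mg/L

k = ln2/t½ = ln2/10 ≈ 0.069315 h⁻¹; fraction remaining f = e^(−kτ) = e^(−0.069315×23) ≈ 0.2031.
Accumulation ratio R = 1/(1 − f) ≈ 1/0.7969 ≈ 1.2549.
Single-dose peak C₀ = D/Vd = 98/195 ≈ 0.503 mg/L.
Steady-state peak Cmax,ss = C₀·R ≈ 0.503 × 1.2549 ≈ 0.631 mg/L.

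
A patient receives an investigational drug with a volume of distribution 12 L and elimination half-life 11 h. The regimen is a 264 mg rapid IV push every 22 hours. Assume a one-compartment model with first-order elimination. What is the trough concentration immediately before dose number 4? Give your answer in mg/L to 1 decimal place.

7.2 mg/L

f = (1/2)^(τ/t½) = (1/2)^(22/11) ≈ 0.2500.
C₀ = D/Vd = 264/12 ≈ 22.000 mg/L.
Before the 4th dose, 3 doses have been given. Superposition: Cmin = C₀·(f + f² + … + f^3).
≈ 22.000 × (0.2500 + 0.0625 + 0.0156) ≈ 22.000 × 0.3281 ≈ 7.218 mg/L.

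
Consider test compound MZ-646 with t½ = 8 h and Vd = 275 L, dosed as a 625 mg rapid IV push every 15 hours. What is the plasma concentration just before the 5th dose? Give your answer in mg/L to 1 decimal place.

0.8 mg/L

f = (1/2)^(τ/t½) = (1/2)^(15/8) ≈ 0.2726.
C₀ = D/Vd = 625/275 ≈ 2.273 mg/L.
Before the 5th dose, 4 doses have been given. Superposition: Cmin = C₀·(f + f² + … + f^4).
≈ 2.273 × (0.2726 + 0.0743 + 0.0203 + 0.0055) ≈ 2.273 × 0.3727 ≈ 0.847 mg/L.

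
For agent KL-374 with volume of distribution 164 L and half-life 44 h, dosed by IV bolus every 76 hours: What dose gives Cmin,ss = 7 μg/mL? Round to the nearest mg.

τ/t½ = 76/44 ≈ 1.7273, so f = (1/2)^(76/44) ≈ 0.302022.
Cmin,ss = (D/Vd)·f/(1−f), so D = Cmin,ss·Vd·(1−f)/f.
D = 7 × 164 × (1−f)/f ≈ 7 × 164 × 2.31102 ≈ 2653.05 mg.

2653 mg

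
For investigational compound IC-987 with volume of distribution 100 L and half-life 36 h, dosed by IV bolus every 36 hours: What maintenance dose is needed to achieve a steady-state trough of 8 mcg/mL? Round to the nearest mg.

800 mg

τ/t½ = 36/36 ≈ 1, so f = (1/2)^(36/36) ≈ 0.500000.
Cmin,ss = (D/Vd)·f/(1−f), so D = Cmin,ss·Vd·(1−f)/f.
D = 8 × 100 × (1−f)/f ≈ 8 × 100 × 1.00000 ≈ 800.00 mg.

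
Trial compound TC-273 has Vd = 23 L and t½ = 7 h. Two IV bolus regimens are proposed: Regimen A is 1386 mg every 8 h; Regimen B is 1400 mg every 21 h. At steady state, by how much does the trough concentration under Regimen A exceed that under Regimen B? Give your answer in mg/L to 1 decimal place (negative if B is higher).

41.2 mg/L

Regimen A: f = (1/2)^(8/7) ≈ 0.4529; Cmin,ss = (1386/23)·f/(1−f) ≈ 49.885 mg/L.
Regimen B: f = (1/2)^(21/7) ≈ 0.1250; Cmin,ss = (1400/23)·f/(1−f) ≈ 8.696 mg/L.
Difference ≈ 49.885 − 8.696 ≈ 41.189 mg/L.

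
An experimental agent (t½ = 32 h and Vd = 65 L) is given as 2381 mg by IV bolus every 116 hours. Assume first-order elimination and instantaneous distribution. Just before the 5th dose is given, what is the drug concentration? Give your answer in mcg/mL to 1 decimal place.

3.2 mcg/mL

f = (1/2)^(τ/t½) = (1/2)^(116/32) ≈ 0.0811.
C₀ = D/Vd = 2381/65 ≈ 36.631 mcg/mL.
Before the 5th dose, 4 doses have been given. Superposition: Cmin = C₀·(f + f² + … + f^4).
≈ 36.631 × (0.0811 + 0.0066 + 0.0005 + 0.0000) ≈ 36.631 × 0.0882 ≈ 3.231 mcg/mL.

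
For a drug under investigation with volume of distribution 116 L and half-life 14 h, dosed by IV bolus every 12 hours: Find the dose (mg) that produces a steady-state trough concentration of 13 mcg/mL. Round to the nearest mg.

1224 mg

τ/t½ = 12/14 ≈ 0.85714, so f = (1/2)^(12/14) ≈ 0.552045.
Cmin,ss = (D/Vd)·f/(1−f), so D = Cmin,ss·Vd·(1−f)/f.
D = 13 × 116 × (1−f)/f ≈ 13 × 116 × 0.81145 ≈ 1223.67 mg.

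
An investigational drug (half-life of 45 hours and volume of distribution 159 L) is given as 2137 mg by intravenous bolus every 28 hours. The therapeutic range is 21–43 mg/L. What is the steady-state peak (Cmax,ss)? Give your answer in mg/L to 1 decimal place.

k = ln2/t½ = ln2/45 ≈ 0.015403 h⁻¹; fraction remaining f = e^(−kτ) = e^(−0.015403×28) ≈ 0.6497.
At steady state, accumulation factor R = 1/(1 − e^(−kτ)) ≈ 2.8547.
Each bolus raises the concentration by D/Vd = 2137/159 ≈ 13.440 mg/L.
Steady-state peak Cmax,ss = C₀·R ≈ 13.440 × 2.8547 ≈ 38.367 mg/L.
Peak 38.4 mg/L vs MTC 43 mg/L: below toxic threshold.

38.4 mg/L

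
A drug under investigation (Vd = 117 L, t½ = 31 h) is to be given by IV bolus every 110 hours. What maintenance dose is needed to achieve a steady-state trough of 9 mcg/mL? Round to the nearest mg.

τ/t½ = 110/31 ≈ 3.5484, so f = (1/2)^(110/31) ≈ 0.085473.
Cmin,ss = (D/Vd)·f/(1−f), so D = Cmin,ss·Vd·(1−f)/f.
D = 9 × 117 × (1−f)/f ≈ 9 × 117 × 10.69960 ≈ 11266.68 mg.

11267 mg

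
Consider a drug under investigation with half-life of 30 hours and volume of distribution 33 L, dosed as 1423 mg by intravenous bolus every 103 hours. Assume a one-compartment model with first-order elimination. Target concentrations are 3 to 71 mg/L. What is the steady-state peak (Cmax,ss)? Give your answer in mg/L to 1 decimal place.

47.5 mg/L

Over one 103-h interval, 103/30 ≈ 3.4333 half-lives elapse, leaving f ≈ 0.0926 of each dose.
At steady state, accumulation factor R = 1/(1 − e^(−kτ)) ≈ 1.1020.
Single-dose peak C₀ = D/Vd = 1423/33 ≈ 43.121 mg/L.
Steady-state peak Cmax,ss = C₀·R ≈ 43.121 × 1.1020 ≈ 47.519 mg/L.
Peak 47.5 mg/L vs MTC 71 mg/L: below toxic threshold.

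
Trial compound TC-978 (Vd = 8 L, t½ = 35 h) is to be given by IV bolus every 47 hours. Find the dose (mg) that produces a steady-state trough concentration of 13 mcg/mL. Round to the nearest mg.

160 mg

τ/t½ = 47/35 ≈ 1.3429, so f = (1/2)^(47/35) ≈ 0.394239.
Cmin,ss = (D/Vd)·f/(1−f), so D = Cmin,ss·Vd·(1−f)/f.
D = 13 × 8 × (1−f)/f ≈ 13 × 8 × 1.53653 ≈ 159.80 mg.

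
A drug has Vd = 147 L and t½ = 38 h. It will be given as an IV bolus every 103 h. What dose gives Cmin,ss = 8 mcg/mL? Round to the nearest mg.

6522 mg

τ/t½ = 103/38 ≈ 2.7105, so f = (1/2)^(103/38) ≈ 0.152774.
Cmin,ss = (D/Vd)·f/(1−f), so D = Cmin,ss·Vd·(1−f)/f.
D = 8 × 147 × (1−f)/f ≈ 8 × 147 × 5.54562 ≈ 6521.65 mg.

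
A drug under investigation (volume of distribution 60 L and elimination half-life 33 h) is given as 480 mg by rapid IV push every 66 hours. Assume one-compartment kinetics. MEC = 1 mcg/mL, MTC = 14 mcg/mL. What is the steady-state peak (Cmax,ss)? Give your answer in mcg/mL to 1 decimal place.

10.7 mcg/mL

τ = 66 h = 2 half-lives, so f = (1/2)^2 = 0.25.
At steady state, R = 1/(1 − 0.25) = 4/3.
Single-dose peak C₀ = D/Vd = 480/60 = 8 mcg/mL.
Steady-state peak Cmax,ss = C₀·R = 8 × 4/3 ≈ 10.667 mcg/mL.
Peak 10.7 mcg/mL vs MTC 14 mcg/mL: below toxic threshold.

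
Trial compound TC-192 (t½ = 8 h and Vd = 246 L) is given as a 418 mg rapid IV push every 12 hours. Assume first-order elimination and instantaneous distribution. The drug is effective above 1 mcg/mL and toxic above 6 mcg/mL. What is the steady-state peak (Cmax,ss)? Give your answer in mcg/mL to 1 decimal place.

Over one 12-h interval, 12/8 ≈ 1.5 half-lives elapse, leaving f ≈ 0.3536 of each dose.
Accumulation ratio R = 1/(1 − f) ≈ 1/0.6464 ≈ 1.5470.
Single-dose peak C₀ = D/Vd = 418/246 ≈ 1.699 mcg/mL.
Cmax,ss = C₀/(1 − f) ≈ 1.699/0.6464 ≈ 2.628 mcg/mL.
Peak 2.6 mcg/mL vs MTC 6 mcg/mL: below toxic threshold.

2.6 mcg/mL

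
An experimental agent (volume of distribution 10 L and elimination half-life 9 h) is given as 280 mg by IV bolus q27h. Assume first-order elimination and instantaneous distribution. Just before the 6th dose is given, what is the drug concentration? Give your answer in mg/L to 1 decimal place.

f = (1/2)^(τ/t½) = (1/2)^(27/9) ≈ 0.1250.
C₀ = D/Vd = 280/10 ≈ 28.000 mg/L.
Before the 6th dose, 5 doses have been given. Superposition: Cmin = C₀·(f + f² + … + f^5).
≈ 28.000 × (0.1250 + 0.0156 + 0.0020 + 0.0002 + 0.0000) ≈ 28.000 × 0.1428 ≈ 3.998 mg/L.

4.0 mg/L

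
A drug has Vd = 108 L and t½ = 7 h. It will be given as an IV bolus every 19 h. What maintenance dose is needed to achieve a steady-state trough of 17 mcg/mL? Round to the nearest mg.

τ/t½ = 19/7 ≈ 2.7143, so f = (1/2)^(19/7) ≈ 0.152377.
Cmin,ss = (D/Vd)·f/(1−f), so D = Cmin,ss·Vd·(1−f)/f.
D = 17 × 108 × (1−f)/f ≈ 17 × 108 × 5.56267 ≈ 10213.06 mg.

10213 mg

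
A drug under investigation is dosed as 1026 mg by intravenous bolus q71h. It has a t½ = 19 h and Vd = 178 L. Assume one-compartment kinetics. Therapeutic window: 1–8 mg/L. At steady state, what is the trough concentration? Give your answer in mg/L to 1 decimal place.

τ/t½ = 71/19 ≈ 3.7368, so fraction remaining f = (1/2)^(71/19) ≈ 0.0750.
At steady state, accumulation factor R = 1/(1 − e^(−kτ)) ≈ 1.0811.
Each bolus raises the concentration by D/Vd = 1026/178 ≈ 5.764 mg/L.
Steady-state peak Cmax,ss = C₀·R ≈ 5.764 × 1.0811 ≈ 6.231 mg/L.
Steady-state trough Cmin,ss = Cmax,ss·f ≈ 6.231 × 0.0750 ≈ 0.467 mg/L.
Trough 0.5 mg/L vs MEC 1 mg/L: subtherapeutic.

0.5 mg/L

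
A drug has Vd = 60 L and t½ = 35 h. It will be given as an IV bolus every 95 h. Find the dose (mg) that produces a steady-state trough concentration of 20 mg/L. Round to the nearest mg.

τ/t½ = 95/35 ≈ 2.7143, so f = (1/2)^(95/35) ≈ 0.152377.
Cmin,ss = (D/Vd)·f/(1−f), so D = Cmin,ss·Vd·(1−f)/f.
D = 20 × 60 × (1−f)/f ≈ 20 × 60 × 5.56267 ≈ 6675.20 mg.

6675 mg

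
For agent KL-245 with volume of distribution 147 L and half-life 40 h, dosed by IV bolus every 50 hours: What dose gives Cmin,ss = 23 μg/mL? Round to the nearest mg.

4660 mg

τ/t½ = 50/40 ≈ 1.25, so f = (1/2)^(50/40) ≈ 0.420448.
Cmin,ss = (D/Vd)·f/(1−f), so D = Cmin,ss·Vd·(1−f)/f.
D = 23 × 147 × (1−f)/f ≈ 23 × 147 × 1.37842 ≈ 4660.44 mg.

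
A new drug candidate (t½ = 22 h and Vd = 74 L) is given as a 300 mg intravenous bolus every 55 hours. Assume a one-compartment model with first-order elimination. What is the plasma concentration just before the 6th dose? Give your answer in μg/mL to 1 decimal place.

0.9 μg/mL

f = (1/2)^(τ/t½) = (1/2)^(55/22) ≈ 0.1768.
C₀ = D/Vd = 300/74 ≈ 4.054 μg/mL.
Before the 6th dose, 5 doses have been given. Superposition: Cmin = C₀·(f + f² + … + f^5).
≈ 4.054 × (0.1768 + 0.0313 + 0.0055 + 0.0010 + 0.0002) ≈ 4.054 × 0.2148 ≈ 0.871 μg/mL.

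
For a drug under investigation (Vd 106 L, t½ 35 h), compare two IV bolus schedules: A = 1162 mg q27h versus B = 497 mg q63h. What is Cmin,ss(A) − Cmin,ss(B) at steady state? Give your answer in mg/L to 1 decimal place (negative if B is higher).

Regimen A: f = (1/2)^(27/35) ≈ 0.5858; Cmin,ss = (1162/106)·f/(1−f) ≈ 15.504 mg/L.
Regimen B: f = (1/2)^(63/35) ≈ 0.2872; Cmin,ss = (497/106)·f/(1−f) ≈ 1.889 mg/L.
Difference ≈ 15.504 − 1.889 ≈ 13.615 mg/L.

13.6 mg/L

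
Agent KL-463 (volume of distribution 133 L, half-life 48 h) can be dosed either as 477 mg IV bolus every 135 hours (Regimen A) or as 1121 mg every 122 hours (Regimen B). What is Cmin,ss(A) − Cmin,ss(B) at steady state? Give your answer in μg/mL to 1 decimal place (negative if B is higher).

Regimen A: f = (1/2)^(135/48) ≈ 0.1423; Cmin,ss = (477/133)·f/(1−f) ≈ 0.595 μg/mL.
Regimen B: f = (1/2)^(122/48) ≈ 0.1717; Cmin,ss = (1121/133)·f/(1−f) ≈ 1.747 μg/mL.
Difference ≈ 0.595 − 1.747 ≈ -1.152 μg/mL.

-1.2 μg/mL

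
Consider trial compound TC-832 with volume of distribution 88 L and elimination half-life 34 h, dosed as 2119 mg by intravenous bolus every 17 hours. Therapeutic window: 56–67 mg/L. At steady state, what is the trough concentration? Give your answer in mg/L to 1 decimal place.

58.1 mg/L

k = ln2/t½ = ln2/34 ≈ 0.020387 h⁻¹; fraction remaining f = e^(−kτ) = e^(−0.020387×17) ≈ 0.7071.
Single-dose peak C₀ = D/Vd = 2119/88 ≈ 24.080 mg/L.
Steady-state trough Cmin,ss = C₀·f/(1−f) ≈ 24.080 × 0.7071/0.2929 ≈ 58.132 mg/L.
Trough 58.1 mg/L vs MEC 56 mg/L: adequate.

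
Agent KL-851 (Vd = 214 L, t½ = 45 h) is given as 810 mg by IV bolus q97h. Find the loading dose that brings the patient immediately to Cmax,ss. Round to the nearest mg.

1044 mg

f = (1/2)^(97/45) ≈ 0.224447; accumulation ratio R = 1/(1−f) ≈ 1.28940.
Loading dose to hit Cmax,ss on first dose: D_load = D_maint·R ≈ 810 × 1.28940 ≈ 1044.41 mg.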